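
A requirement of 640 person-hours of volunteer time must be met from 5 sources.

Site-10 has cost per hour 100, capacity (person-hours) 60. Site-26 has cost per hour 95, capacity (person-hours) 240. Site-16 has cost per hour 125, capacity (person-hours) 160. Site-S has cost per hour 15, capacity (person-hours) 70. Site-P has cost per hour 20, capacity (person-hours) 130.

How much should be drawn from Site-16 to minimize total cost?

Cheapest first:
Site-S (15): use full 70 → 570 person-hours to go.
Site-P (20): use full 130 → 440 person-hours to go.
Site-26 (95): use full 240 → 200 person-hours to go.
Site-10 at 100: take all 60 person-hours → 140 still needed.
Site-16 (125): take the remaining 140 → done.

140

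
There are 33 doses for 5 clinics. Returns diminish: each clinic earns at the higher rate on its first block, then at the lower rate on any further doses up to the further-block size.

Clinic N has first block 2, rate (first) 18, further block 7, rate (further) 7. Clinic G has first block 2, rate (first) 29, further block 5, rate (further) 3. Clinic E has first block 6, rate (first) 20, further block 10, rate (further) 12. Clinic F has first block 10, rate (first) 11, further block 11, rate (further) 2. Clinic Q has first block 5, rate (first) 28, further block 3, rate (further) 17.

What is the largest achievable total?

580

Treat each block as its own option and order by rate: Clinic G/T1 29 > Clinic Q/T1 28 > Clinic E/T1 20 > Clinic N/T1 18 > Clinic Q/T2 17 > Clinic E/T2 12 > Clinic F/T1 11 > Clinic N/T2 7 > Clinic G/T2 3 > Clinic F/T2 2.
Clinic G T1 at 29: fill all 2 ; 31 left.
Clinic Q T1 at 28: fill all 5 ; 26 left.
Fill Clinic E T1 block (6 at 20) ; 20 left.
Clinic N/T1 (18): +2 ; 18 left.
Clinic Q/T2 (17): +3 ; 15 left.
Fill Clinic E T2 block (10 at 12) ; 5 left.
5 remain; put them into Clinic F T1 at 11.
Total = 29×2 + 28×5 + 20×6 + 18×2 + 17×3 + 12×10 + 11×5 = 580.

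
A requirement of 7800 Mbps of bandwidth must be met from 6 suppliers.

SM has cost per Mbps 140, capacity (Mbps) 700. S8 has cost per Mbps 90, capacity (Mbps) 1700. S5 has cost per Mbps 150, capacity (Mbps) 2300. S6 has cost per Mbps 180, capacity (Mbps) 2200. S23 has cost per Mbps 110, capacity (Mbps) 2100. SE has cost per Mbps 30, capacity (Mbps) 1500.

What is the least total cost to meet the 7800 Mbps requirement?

Cheapest first:
SE (30): use full 1500 → 6300 Mbps to go.
S8 (90): use full 1700 → 4600 Mbps to go.
Take 2100 from S23 at 110 → need 2500 more.
SM (140): use full 700 → 1800 Mbps to go.
Take 1800 from S5 at 150 to finish.
S6: unused.
Cost = 1500×30 + 1700×90 + 2100×110 + 700×140 + 1800×150 = 797000.

797000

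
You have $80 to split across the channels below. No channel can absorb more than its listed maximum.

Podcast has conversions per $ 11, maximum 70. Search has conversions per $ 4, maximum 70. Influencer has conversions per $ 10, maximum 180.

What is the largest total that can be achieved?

870

Order the channels by conversions per $: Podcast 11 > Influencer 10 > Search 4.
Podcast: +70 to 70 (cap) — 10 left.
Influencer has room for 180 but only 10 remain, so it gets 10.
Total = 11×70 + 10×10 = 870.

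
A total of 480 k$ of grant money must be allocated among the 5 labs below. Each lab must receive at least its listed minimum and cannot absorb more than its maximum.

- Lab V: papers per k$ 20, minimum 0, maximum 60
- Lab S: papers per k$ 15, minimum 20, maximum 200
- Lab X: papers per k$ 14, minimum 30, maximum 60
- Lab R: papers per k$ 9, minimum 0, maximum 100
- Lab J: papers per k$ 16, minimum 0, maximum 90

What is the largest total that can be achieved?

7110

Meeting every minimum uses 0+20+30+0+0 = 50 k$, leaving 430.
Order the labs by papers per k$: Lab V 20 > Lab J 16 > Lab S 15 > Lab X 14 > Lab R 9.
Lab V takes 60 more to reach its cap of 60 — 370 left.
Lab J takes 90 more to reach its cap of 90 — 280 left.
Lab S takes 180 more to reach its cap of 200 — 100 left.
Lab X takes 30 more to reach its cap of 60 — 70 left.
Only 70 left; Lab R takes them to reach 70.
Total = 20×60 + 15×200 + 14×60 + 9×70 + 16×90 = 7110.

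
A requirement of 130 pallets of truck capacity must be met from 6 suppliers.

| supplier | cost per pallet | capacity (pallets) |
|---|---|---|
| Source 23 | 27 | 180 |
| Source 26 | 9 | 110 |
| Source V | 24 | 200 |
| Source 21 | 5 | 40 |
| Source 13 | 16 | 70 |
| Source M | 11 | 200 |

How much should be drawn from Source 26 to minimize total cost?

90

Cheapest first:
Source 21 (5): use full 40 — 90 pallets to go.
Source 26 at 9: take 90 of its 110 — requirement met.
Source M, Source 13, Source V, Source 23: unused.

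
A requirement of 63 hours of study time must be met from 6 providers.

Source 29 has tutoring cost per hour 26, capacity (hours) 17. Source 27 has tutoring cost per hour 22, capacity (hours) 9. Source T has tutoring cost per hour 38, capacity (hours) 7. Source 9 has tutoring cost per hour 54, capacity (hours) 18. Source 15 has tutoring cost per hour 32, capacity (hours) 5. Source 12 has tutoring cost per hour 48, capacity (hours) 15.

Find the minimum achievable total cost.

2326

Cheapest first:
Source 27 at 22: take all 9 hours → 54 still needed.
Source 29 at 26: take all 17 hours → 37 still needed.
Take 5 from Source 15 at 32 → need 32 more.
Source T at 38: take all 7 hours → 25 still needed.
Source 12 at 48: take all 15 hours → 10 still needed.
Source 9 (54): take the remaining 10 → done.
Cost = 9×22 + 17×26 + 5×32 + 7×38 + 15×48 + 10×54 = 2326.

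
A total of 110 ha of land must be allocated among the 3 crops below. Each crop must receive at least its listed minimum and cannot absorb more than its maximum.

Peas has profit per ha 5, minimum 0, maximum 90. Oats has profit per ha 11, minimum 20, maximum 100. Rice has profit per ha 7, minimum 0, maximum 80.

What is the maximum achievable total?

1170

Meeting every minimum uses 0+20+0 = 20 ha, leaving 90.
Highest profit per ha first: Oats 11 > Rice 7 > Peas 5.
Oats takes 80 more to reach its cap of 100 → 10 left.
Only 10 left; Rice takes them to reach 10.
Total = 11×100 + 7×10 = 1170.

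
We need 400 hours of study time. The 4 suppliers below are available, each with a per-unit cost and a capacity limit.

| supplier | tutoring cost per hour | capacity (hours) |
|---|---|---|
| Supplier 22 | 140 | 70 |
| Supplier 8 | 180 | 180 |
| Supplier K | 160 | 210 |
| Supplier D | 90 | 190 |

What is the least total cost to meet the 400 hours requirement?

49300

Cheapest first:
Supplier D at 90: take all 190 hours → 210 still needed.
Supplier 22 (140): use full 70 → 140 hours to go.
Supplier K at 160: take 140 of its 210 → requirement met.
Supplier 8: unused.
Cost = 190×90 + 70×140 + 140×160 = 49300.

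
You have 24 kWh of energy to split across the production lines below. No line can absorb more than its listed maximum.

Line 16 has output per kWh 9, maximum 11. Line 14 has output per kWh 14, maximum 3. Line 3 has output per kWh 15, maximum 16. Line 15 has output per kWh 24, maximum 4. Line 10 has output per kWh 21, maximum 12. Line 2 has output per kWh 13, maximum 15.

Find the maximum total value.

468

Order the production lines by output per kWh: Line 15 24 > Line 10 21 > Line 3 15 > Line 14 14 > Line 2 13 > Line 16 9.
Line 15 takes 4 to reach its cap of 4 → 20 left.
Line 10 takes 12 to reach its cap of 12 → 8 left.
Line 3 has room for 16 but only 8 remain, so it gets 8.
Total = 15×8 + 24×4 + 21×12 = 468.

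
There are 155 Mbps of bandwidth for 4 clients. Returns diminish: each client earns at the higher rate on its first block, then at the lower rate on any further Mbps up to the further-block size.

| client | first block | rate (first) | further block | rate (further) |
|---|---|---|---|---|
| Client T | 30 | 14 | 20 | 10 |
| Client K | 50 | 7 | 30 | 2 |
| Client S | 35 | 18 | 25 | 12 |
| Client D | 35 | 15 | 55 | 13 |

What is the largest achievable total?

2290

Order all 8 blocks by rate: Client S/tier1 18 > Client D/tier1 15 > Client T/tier1 14 > Client D/tier2 13 > Client S/tier2 12 > Client T/tier2 10 > Client K/tier1 7 > Client K/tier2 2.
Client S tier1 at 18: fill all 35 → 120 left.
Client D/tier1 (15): +35 → 85 left.
Client T tier1 at 14: fill all 30 → 55 left.
Fill Client D tier2 block (55 at 13) → 0 left.
Total = 18×35 + 15×35 + 14×30 + 13×55 = 2290.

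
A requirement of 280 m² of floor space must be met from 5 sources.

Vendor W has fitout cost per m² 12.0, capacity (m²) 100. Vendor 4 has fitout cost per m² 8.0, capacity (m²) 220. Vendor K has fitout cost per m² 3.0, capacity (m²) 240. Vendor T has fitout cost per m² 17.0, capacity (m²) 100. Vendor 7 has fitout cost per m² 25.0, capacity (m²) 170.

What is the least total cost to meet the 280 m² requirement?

1040

Fill from the cheapest source first.
Vendor K (3.0): use full 240 ; 40 m² to go.
Take 40 from Vendor 4 at 8.0 to finish.
Vendor W, Vendor T, Vendor 7: unused.
Cost = 240×3.0 + 40×8.0 = 1040.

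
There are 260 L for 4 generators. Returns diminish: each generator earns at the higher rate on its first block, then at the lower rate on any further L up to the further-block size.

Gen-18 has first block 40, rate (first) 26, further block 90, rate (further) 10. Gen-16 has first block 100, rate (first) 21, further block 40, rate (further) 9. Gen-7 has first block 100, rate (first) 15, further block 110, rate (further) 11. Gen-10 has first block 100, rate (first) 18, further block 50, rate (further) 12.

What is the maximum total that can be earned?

Order all 8 blocks by rate: Gen-18/first 26 > Gen-16/first 21 > Gen-10/first 18 > Gen-7/first 15 > Gen-10/second 12 > Gen-7/second 11 > Gen-18/second 10 > Gen-16/second 9.
Gen-18 first at 26: fill all 40 → 220 left.
Gen-16/first (21): +100 → 120 left.
Fill Gen-10 first block (100 at 18) → 20 left.
Gen-7 first at 15: only 20 left, fill 20.
Total = 26×40 + 21×100 + 18×100 + 15×20 = 5240.

5240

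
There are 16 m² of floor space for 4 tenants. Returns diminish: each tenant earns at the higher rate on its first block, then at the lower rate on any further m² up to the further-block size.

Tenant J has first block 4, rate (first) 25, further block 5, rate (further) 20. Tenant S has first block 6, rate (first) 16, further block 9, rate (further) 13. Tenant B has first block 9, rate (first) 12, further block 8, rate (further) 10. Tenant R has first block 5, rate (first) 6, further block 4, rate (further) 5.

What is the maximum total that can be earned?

Rank every tier by rate: Tenant J/T1 25 > Tenant J/T2 20 > Tenant S/T1 16 > Tenant S/T2 13 > Tenant B/T1 12 > Tenant B/T2 10 > Tenant R/T1 6 > Tenant R/T2 5.
Fill Tenant J T1 block (4 at 25) → 12 left.
Fill Tenant J T2 block (5 at 20) → 7 left.
Tenant S/T1 (16): +6 → 1 left.
Tenant S/T2: +1 of 9 at 13; pool empty.
Total = 25×4 + 20×5 + 16×6 + 13×1 = 309.

309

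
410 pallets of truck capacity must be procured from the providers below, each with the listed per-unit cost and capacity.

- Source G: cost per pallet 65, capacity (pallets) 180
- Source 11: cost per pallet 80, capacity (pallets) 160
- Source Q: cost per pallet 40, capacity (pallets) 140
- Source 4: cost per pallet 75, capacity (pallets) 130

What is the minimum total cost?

24050

Use providers in increasing cost order.
Source Q (40): use full 140 → 270 pallets to go.
Source G at 65: take all 180 pallets → 90 still needed.
Source 4 (75): take the remaining 90 → done.
Source 11: unused.
Cost = 140×40 + 180×65 + 90×75 = 24050.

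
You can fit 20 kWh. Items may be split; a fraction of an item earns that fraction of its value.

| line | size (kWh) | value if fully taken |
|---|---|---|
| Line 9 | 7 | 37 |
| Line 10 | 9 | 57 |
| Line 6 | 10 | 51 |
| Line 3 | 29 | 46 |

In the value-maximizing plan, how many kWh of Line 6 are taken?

Rank by value-to-size ratio: Line 10 57/9≈6.33, Line 9 37/7≈5.29, Line 6 51/10≈5.1, Line 3 46/29≈1.59.
Line 10: take in full, 9 kWh for value 57 — 11 left.
All 7 kWh of Line 9 fit (value 37) — 4 remain.
4 kWh left: a 4/10 share of Line 6 gives 51×4/10 = 20.4.

4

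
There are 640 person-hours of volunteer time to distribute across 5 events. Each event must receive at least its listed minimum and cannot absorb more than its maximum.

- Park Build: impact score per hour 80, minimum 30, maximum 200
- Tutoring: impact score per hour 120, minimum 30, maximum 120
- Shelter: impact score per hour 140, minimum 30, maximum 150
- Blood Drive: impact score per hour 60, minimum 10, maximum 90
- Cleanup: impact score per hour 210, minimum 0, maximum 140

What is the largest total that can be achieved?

82600

Meeting every minimum uses 30+30+30+10+0 = 100 person-hours, leaving 540.
Highest impact score per hour first: Cleanup 210 > Shelter 140 > Tutoring 120 > Park Build 80 > Blood Drive 60.
Cleanup: +140 to 140 (cap) ; 400 left.
Give Shelter 120 more to hit its cap of 150 ; 280 left.
Tutoring: +90 to 120 (cap) ; 190 left.
Give Park Build 170 more to hit its cap of 200 ; 20 left.
Only 20 left; Blood Drive takes them to reach 30.
Total = 80×200 + 120×120 + 140×150 + 60×30 + 210×140 = 82600.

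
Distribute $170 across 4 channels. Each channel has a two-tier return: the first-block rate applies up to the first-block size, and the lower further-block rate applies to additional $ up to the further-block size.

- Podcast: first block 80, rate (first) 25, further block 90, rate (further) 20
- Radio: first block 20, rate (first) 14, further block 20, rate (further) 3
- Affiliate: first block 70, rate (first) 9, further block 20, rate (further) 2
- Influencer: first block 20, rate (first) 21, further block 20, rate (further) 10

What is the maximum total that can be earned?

3820

Rank every tier by rate: Podcast/T1 25 > Influencer/T1 21 > Podcast/T2 20 > Radio/T1 14 > Influencer/T2 10 > Affiliate/T1 9 > Radio/T2 3 > Affiliate/T2 2.
Podcast T1 at 25: fill all 80 → 90 left.
Fill Influencer T1 block (20 at 21) → 70 left.
Podcast/T2: +70 of 90 at 20; pool empty.
Total = 25×80 + 21×20 + 20×70 = 3820.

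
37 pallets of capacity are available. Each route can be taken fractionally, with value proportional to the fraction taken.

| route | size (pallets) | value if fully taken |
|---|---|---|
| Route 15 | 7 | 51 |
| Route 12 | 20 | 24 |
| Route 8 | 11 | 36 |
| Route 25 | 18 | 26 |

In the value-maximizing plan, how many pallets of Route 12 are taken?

1

Rank by value-to-size ratio: Route 15 51/7≈7.29, Route 8 36/11≈3.27, Route 25 26/18≈1.44, Route 12 24/20≈1.2.
All 7 pallets of Route 15 fit (value 51) ; 30 remain.
Take all of Route 8 (11 pallets, value 36) ; 19 pallets left.
All 18 pallets of Route 25 fit (value 26) ; 1 remain.
Fill the last 1 pallets with part of Route 12: 1/20 of it earns 1.2.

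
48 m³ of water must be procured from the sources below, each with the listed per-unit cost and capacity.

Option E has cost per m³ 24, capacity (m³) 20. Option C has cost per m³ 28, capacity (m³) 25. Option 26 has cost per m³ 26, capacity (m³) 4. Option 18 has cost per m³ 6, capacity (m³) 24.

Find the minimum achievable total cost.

728

Cheapest first:
Take 24 from Option 18 at 6 → need 24 more.
Option E (24): use full 20 → 4 m³ to go.
Option 26 at 26: take all 4 m³ → 0 still needed.
Option C: unused.
Cost = 24×6 + 20×24 + 4×26 = 728.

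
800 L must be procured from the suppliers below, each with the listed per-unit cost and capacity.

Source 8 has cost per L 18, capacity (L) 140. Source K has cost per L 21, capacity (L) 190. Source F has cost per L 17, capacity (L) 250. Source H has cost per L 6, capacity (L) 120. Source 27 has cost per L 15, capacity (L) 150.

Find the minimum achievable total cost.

12680

Cheapest first:
Take 120 from Source H at 6 — need 680 more.
Take 150 from Source 27 at 15 — need 530 more.
Take 250 from Source F at 17 — need 280 more.
Take 140 from Source 8 at 18 — need 140 more.
Take 140 from Source K at 21 to finish.
Cost = 120×6 + 150×15 + 250×17 + 140×18 + 140×21 = 12680.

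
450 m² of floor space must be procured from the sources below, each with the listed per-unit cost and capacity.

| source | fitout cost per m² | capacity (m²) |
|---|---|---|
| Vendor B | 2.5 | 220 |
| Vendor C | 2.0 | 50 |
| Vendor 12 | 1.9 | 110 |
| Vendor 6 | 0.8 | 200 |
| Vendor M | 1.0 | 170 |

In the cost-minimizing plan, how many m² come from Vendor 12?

80

Cheapest first:
Vendor 6 (0.8): use full 200 → 250 m² to go.
Vendor M at 1.0: take all 170 m² → 80 still needed.
Vendor 12 at 1.9: take 80 of its 110 → requirement met.
Vendor C, Vendor B: unused.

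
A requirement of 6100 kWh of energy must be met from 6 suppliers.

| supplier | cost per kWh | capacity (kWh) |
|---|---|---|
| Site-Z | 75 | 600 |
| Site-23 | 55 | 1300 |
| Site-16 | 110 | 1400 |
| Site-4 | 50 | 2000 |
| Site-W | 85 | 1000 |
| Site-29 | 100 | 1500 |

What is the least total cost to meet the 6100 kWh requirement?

421500

Cheapest first:
Site-4 (50): use full 2000 — 4100 kWh to go.
Site-23 (55): use full 1300 — 2800 kWh to go.
Take 600 from Site-Z at 75 — need 2200 more.
Take 1000 from Site-W at 85 — need 1200 more.
Take 1200 from Site-29 at 100 to finish.
Site-16: unused.
Cost = 2000×50 + 1300×55 + 600×75 + 1000×85 + 1200×100 = 421500.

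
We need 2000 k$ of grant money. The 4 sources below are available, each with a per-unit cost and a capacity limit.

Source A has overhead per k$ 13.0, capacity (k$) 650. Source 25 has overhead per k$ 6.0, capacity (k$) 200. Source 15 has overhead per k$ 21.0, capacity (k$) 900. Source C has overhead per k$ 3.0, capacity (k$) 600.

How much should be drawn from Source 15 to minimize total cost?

550

Use sources in increasing cost order.
Source C at 3.0: take all 600 k$ ; 1400 still needed.
Source 25 at 6.0: take all 200 k$ ; 1200 still needed.
Source A (13.0): use full 650 ; 550 k$ to go.
Source 15 at 21.0: take 550 of its 900 ; requirement met.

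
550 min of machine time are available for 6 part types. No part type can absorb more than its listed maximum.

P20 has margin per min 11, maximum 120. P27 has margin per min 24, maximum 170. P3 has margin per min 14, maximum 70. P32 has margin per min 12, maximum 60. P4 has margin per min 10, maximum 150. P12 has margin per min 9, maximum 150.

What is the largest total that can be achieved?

Rank by margin per min: P27 24 > P3 14 > P32 12 > P20 11 > P4 10 > P12 9.
P27: +170 to 170 (cap) — 380 left.
P3: +70 to 70 (cap) — 310 left.
P32 takes 60 to reach its cap of 60 — 250 left.
Give P20 120 to hit its cap of 120 — 130 left.
P4: +130 (room for 150) → 130. Pool exhausted.
Total = 11×120 + 24×170 + 14×70 + 12×60 + 10×130 = 8400.

8400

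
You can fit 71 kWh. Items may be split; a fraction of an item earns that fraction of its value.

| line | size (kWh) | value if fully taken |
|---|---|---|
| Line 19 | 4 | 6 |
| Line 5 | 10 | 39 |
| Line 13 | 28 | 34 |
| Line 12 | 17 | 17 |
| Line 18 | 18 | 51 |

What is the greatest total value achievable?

141

Sort by value density: Line 5 39/10≈3.9, Line 18 51/18≈2.83, Line 19 6/4≈1.5, Line 13 34/28≈1.21, Line 12 17/17≈1.
Line 5: take in full, 10 kWh for value 39 → 61 left.
Line 18: take in full, 18 kWh for value 51 → 43 left.
Take all of Line 19 (4 kWh, value 6) → 39 kWh left.
All 28 kWh of Line 13 fit (value 34) → 11 remain.
Fill the last 11 kWh with part of Line 12: 11/17 of it earns 11.
Total value = 141.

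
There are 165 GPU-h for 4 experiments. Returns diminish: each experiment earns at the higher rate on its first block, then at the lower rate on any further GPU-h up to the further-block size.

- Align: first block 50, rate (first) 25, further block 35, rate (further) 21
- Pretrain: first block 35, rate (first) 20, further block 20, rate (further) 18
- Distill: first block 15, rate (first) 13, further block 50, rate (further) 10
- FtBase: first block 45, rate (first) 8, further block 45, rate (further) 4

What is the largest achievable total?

Rank every tier by rate: Align/tier1 25 > Align/tier2 21 > Pretrain/tier1 20 > Pretrain/tier2 18 > Distill/tier1 13 > Distill/tier2 10 > FtBase/tier1 8 > FtBase/tier2 4.
Fill Align tier1 block (50 at 25) → 115 left.
Align tier2 at 21: fill all 35 → 80 left.
Pretrain tier1 at 20: fill all 35 → 45 left.
Pretrain tier2 at 18: fill all 20 → 25 left.
Distill tier1 at 13: fill all 15 → 10 left.
Distill/tier2: +10 of 50 at 10; pool empty.
Total = 25×50 + 21×35 + 20×35 + 18×20 + 13×15 + 10×10 = 3340.

3340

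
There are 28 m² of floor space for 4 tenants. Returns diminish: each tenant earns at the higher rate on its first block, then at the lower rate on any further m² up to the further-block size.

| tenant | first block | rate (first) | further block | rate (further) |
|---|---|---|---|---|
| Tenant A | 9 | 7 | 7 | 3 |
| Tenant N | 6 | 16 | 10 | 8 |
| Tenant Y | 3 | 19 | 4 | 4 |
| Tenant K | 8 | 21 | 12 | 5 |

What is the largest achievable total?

Treat each block as its own option and order by rate: Tenant K/tier1 21 > Tenant Y/tier1 19 > Tenant N/tier1 16 > Tenant N/tier2 8 > Tenant A/tier1 7 > Tenant K/tier2 5 > Tenant Y/tier2 4 > Tenant A/tier2 3.
Fill Tenant K tier1 block (8 at 21) ; 20 left.
Fill Tenant Y tier1 block (3 at 19) ; 17 left.
Fill Tenant N tier1 block (6 at 16) ; 11 left.
Tenant N/tier2 (8): +10 ; 1 left.
Tenant A/tier1: +1 of 9 at 7; pool empty.
Total = 21×8 + 19×3 + 16×6 + 8×10 + 7×1 = 408.

408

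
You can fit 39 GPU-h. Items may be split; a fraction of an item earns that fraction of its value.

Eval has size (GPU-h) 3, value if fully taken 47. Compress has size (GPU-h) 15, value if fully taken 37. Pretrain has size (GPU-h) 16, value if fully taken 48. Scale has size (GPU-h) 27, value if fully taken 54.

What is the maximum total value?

142

Best value per unit of size first: Eval 47/3≈15.7, Pretrain 48/16≈3, Compress 37/15≈2.47, Scale 54/27≈2.
All 3 GPU-h of Eval fit (value 47) ; 36 remain.
Pretrain: take in full, 16 GPU-h for value 48 ; 20 left.
Take all of Compress (15 GPU-h, value 37) ; 5 GPU-h left.
Only 5 GPU-h remain; take 5/27 of Scale for value 54×5/27 = 10.
Total value = 142.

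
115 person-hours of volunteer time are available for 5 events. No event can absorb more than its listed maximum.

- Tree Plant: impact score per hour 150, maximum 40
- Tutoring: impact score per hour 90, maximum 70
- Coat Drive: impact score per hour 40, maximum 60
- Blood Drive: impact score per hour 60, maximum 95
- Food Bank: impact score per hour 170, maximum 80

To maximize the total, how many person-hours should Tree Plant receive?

Rank by impact score per hour: Food Bank 170 > Tree Plant 150 > Tutoring 90 > Blood Drive 60 > Coat Drive 40.
Give Food Bank 80 to hit its cap of 80 ; 35 left.
Tree Plant: +35 (room for 40) → 35. Pool exhausted.

35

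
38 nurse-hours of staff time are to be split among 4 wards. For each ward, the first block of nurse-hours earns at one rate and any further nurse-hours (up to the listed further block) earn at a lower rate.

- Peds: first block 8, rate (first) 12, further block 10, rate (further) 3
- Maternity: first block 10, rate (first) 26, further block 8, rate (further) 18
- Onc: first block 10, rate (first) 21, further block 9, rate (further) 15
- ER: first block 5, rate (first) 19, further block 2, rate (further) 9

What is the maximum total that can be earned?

Treat each block as its own option and order by rate: Maternity/tier1 26 > Onc/tier1 21 > ER/tier1 19 > Maternity/tier2 18 > Onc/tier2 15 > Peds/tier1 12 > ER/tier2 9 > Peds/tier2 3.
Fill Maternity tier1 block (10 at 26) — 28 left.
Onc/tier1 (21): +10 — 18 left.
Fill ER tier1 block (5 at 19) — 13 left.
Fill Maternity tier2 block (8 at 18) — 5 left.
5 remain; put them into Onc tier2 at 15.
Total = 26×10 + 21×10 + 19×5 + 18×8 + 15×5 = 784.

784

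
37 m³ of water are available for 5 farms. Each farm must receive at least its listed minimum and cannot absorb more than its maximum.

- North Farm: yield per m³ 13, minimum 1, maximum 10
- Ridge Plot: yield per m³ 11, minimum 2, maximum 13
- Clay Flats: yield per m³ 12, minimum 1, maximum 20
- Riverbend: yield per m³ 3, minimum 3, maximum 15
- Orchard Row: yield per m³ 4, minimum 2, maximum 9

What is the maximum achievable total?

409

Meeting every minimum uses 1+2+1+3+2 = 9 m³, leaving 28.
Rank by yield per m³: North Farm 13 > Clay Flats 12 > Ridge Plot 11 > Orchard Row 4 > Riverbend 3.
North Farm takes 9 more to reach its cap of 10 → 19 left.
Clay Flats takes 19 more to reach its cap of 20 → 0 left.
Total = 13×10 + 11×2 + 12×20 + 3×3 + 4×2 = 409.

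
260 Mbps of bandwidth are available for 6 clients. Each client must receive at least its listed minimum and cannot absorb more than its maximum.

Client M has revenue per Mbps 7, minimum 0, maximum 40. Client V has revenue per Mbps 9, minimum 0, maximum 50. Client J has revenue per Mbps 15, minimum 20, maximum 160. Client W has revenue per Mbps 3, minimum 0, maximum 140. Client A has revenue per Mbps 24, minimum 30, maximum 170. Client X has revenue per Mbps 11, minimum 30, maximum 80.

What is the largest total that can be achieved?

Meeting every minimum uses 0+0+20+0+30+30 = 80 Mbps, leaving 180.
Rank by revenue per Mbps: Client A 24 > Client J 15 > Client X 11 > Client V 9 > Client M 7 > Client W 3.
Client A takes 140 more to reach its cap of 170 ; 40 left.
Only 40 left; Client J takes them to reach 60.
Total = 15×60 + 24×170 + 11×30 = 5310.

5310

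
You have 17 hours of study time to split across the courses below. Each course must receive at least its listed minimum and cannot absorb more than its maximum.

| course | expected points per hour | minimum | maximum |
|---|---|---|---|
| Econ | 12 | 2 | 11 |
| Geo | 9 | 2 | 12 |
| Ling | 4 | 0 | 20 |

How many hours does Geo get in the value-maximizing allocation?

6

Meeting every minimum uses 2+2+0 = 4 hours, leaving 13.
Rank by expected points per hour: Econ 12 > Geo 9 > Ling 4.
Econ: +9 to 11 (cap) — 4 left.
Geo has room for 10 more but only 4 remain, so it gets 6.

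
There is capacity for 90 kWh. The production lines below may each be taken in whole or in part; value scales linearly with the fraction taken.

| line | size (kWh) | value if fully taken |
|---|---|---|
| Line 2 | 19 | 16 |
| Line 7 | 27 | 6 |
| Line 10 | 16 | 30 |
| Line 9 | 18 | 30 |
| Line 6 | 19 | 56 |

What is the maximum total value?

Rank by value-to-size ratio: Line 6 56/19≈2.95, Line 10 30/16≈1.88, Line 9 30/18≈1.67, Line 2 16/19≈0.842, Line 7 6/27≈0.222.
Take all of Line 6 (19 kWh, value 56) — 71 kWh left.
Line 10: take in full, 16 kWh for value 30 — 55 left.
Take all of Line 9 (18 kWh, value 30) — 37 kWh left.
Take all of Line 2 (19 kWh, value 16) — 18 kWh left.
Fill the last 18 kWh with part of Line 7: 18/27 of it earns 4.
Total value = 136.

136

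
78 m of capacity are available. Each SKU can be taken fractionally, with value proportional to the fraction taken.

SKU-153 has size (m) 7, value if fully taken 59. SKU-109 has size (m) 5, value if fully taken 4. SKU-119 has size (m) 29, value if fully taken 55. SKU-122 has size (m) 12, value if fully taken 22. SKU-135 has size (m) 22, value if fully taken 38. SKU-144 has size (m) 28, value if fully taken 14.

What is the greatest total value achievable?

Best value per unit of size first: SKU-153 59/7≈8.43, SKU-119 55/29≈1.9, SKU-122 22/12≈1.83, SKU-135 38/22≈1.73, SKU-109 4/5≈0.8, SKU-144 14/28≈0.5.
SKU-153: take in full, 7 m for value 59 → 71 left.
SKU-119: take in full, 29 m for value 55 → 42 left.
SKU-122: take in full, 12 m for value 22 → 30 left.
SKU-135: take in full, 22 m for value 38 → 8 left.
SKU-109: take in full, 5 m for value 4 → 3 left.
Only 3 m remain; take 3/28 of SKU-144 for value 14×3/28 = 1.5.
Total value = 179.5.

179.5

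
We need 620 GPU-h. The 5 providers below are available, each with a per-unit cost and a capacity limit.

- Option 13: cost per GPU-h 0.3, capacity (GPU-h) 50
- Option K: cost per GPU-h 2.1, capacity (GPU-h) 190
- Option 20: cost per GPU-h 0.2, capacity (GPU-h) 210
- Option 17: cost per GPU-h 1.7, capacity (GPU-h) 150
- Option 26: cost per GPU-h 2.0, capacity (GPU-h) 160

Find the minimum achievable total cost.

Cheapest first:
Option 20 (0.2): use full 210 → 410 GPU-h to go.
Option 13 (0.3): use full 50 → 360 GPU-h to go.
Option 17 (1.7): use full 150 → 210 GPU-h to go.
Take 160 from Option 26 at 2.0 → need 50 more.
Take 50 from Option K at 2.1 to finish.
Cost = 210×0.2 + 50×0.3 + 150×1.7 + 160×2.0 + 50×2.1 = 737.

737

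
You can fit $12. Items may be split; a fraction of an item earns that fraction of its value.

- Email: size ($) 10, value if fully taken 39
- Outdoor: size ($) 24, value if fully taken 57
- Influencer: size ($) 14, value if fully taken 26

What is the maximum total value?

Sort by value density: Email 39/10≈3.9, Outdoor 57/24≈2.38, Influencer 26/14≈1.86.
Email: take in full, 10 $ for value 39 — 2 left.
2 $ left: a 2/24 share of Outdoor gives 57×2/24 = 4.75.
Total value = 43.75.

43.75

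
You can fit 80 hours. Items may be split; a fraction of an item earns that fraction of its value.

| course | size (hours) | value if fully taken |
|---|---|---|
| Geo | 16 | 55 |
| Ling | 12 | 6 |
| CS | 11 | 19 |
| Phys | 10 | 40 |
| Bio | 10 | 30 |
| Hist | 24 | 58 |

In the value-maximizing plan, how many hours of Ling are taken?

Rank by value-to-size ratio: Phys 40/10≈4, Geo 55/16≈3.44, Bio 30/10≈3, Hist 58/24≈2.42, CS 19/11≈1.73, Ling 6/12≈0.5.
Take all of Phys (10 hours, value 40) — 70 hours left.
All 16 hours of Geo fit (value 55) — 54 remain.
Take all of Bio (10 hours, value 30) — 44 hours left.
Take all of Hist (24 hours, value 58) — 20 hours left.
Take all of CS (11 hours, value 19) — 9 hours left.
Fill the last 9 hours with part of Ling: 9/12 of it earns 4.5.

9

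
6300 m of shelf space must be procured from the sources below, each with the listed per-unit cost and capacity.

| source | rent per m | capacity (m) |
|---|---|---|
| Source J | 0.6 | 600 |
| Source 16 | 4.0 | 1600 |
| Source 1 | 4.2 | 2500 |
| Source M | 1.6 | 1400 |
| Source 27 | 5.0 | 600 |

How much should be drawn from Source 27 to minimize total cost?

200

Cheapest first:
Source J at 0.6: take all 600 m → 5700 still needed.
Take 1400 from Source M at 1.6 → need 4300 more.
Source 16 at 4.0: take all 1600 m → 2700 still needed.
Take 2500 from Source 1 at 4.2 → need 200 more.
Take 200 from Source 27 at 5.0 to finish.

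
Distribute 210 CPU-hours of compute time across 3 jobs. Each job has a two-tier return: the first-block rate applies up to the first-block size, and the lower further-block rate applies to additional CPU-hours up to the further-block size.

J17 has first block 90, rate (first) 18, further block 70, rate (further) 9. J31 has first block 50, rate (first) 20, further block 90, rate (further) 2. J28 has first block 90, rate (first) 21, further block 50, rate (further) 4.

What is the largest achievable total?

4150

Treat each block as its own option and order by rate: J28/tier1 21 > J31/tier1 20 > J17/tier1 18 > J17/tier2 9 > J28/tier2 4 > J31/tier2 2.
Fill J28 tier1 block (90 at 21) → 120 left.
J31 tier1 at 20: fill all 50 → 70 left.
70 remain; put them into J17 tier1 at 18.
Total = 21×90 + 20×50 + 18×70 = 4150.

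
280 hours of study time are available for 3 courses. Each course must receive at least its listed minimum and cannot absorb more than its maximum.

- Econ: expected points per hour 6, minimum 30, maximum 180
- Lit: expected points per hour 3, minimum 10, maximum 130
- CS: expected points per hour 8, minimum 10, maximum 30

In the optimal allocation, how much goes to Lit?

70

Meeting every minimum uses 30+10+10 = 50 hours, leaving 230.
Order the courses by expected points per hour: CS 8 > Econ 6 > Lit 3.
CS: +20 to 30 (cap) — 210 left.
Econ: +150 to 180 (cap) — 60 left.
Lit has room for 120 more but only 60 remain, so it gets 70.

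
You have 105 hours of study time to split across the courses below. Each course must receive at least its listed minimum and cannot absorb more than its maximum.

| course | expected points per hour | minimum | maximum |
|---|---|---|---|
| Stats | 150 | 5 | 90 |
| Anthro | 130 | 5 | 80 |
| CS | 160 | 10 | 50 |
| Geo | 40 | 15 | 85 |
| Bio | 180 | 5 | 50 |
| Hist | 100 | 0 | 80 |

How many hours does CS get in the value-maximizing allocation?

30

Meeting every minimum uses 5+5+10+15+5+0 = 40 hours, leaving 65.
Highest expected points per hour first: Bio 180 > CS 160 > Stats 150 > Anthro 130 > Hist 100 > Geo 40.
Bio takes 45 more to reach its cap of 50 — 20 left.
CS: +20 (room for 40) → 30. Pool exhausted.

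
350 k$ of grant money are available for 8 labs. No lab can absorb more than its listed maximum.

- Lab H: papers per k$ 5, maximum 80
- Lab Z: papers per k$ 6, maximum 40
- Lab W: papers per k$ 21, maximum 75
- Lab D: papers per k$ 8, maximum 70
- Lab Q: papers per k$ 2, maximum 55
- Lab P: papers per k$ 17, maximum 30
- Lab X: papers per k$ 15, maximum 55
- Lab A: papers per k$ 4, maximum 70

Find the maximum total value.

4110

Order the labs by papers per k$: Lab W 21 > Lab P 17 > Lab X 15 > Lab D 8 > Lab Z 6 > Lab H 5 > Lab A 4 > Lab Q 2.
Lab W: +75 to 75 (cap) — 275 left.
Lab P: +30 to 30 (cap) — 245 left.
Lab X: +55 to 55 (cap) — 190 left.
Give Lab D 70 to hit its cap of 70 — 120 left.
Give Lab Z 40 to hit its cap of 40 — 80 left.
Lab H: +80 to 80 (cap) — 0 left.
Total = 5×80 + 6×40 + 21×75 + 8×70 + 17×30 + 15×55 = 4110.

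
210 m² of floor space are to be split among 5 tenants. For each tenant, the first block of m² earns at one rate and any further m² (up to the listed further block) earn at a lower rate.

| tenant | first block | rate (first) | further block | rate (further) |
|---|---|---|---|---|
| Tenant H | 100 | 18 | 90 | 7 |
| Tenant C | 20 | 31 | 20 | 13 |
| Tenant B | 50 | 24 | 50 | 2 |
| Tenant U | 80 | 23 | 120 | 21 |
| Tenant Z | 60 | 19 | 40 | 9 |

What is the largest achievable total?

4920

Rank every tier by rate: Tenant C/tier1 31 > Tenant B/tier1 24 > Tenant U/tier1 23 > Tenant U/tier2 21 > Tenant Z/tier1 19 > Tenant H/tier1 18 > Tenant C/tier2 13 > Tenant Z/tier2 9 > Tenant H/tier2 7 > Tenant B/tier2 2.
Tenant C tier1 at 31: fill all 20 ; 190 left.
Tenant B tier1 at 24: fill all 50 ; 140 left.
Tenant U/tier1 (23): +80 ; 60 left.
Tenant U/tier2: +60 of 120 at 21; pool empty.
Total = 31×20 + 24×50 + 23×80 + 21×60 = 4920.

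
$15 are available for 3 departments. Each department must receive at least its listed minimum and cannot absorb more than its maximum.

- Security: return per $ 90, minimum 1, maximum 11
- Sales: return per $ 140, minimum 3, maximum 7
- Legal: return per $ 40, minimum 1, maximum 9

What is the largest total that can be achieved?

Meeting every minimum uses 1+3+1 = 5 $, leaving 10.
Order the departments by return per $: Sales 140 > Security 90 > Legal 40.
Sales: +4 to 7 (cap) — 6 left.
Only 6 left; Security takes them to reach 7.
Total = 90×7 + 140×7 + 40×1 = 1650.

1650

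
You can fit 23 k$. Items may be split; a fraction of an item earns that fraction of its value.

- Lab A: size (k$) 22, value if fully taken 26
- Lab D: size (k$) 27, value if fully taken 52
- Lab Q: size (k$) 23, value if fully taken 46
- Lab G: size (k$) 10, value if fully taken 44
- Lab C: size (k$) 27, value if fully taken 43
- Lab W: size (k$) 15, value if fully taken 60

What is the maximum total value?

Best value per unit of size first: Lab G 44/10≈4.4, Lab W 60/15≈4, Lab Q 46/23≈2, Lab D 52/27≈1.93, Lab C 43/27≈1.59, Lab A 26/22≈1.18.
All 10 k$ of Lab G fit (value 44) — 13 remain.
Fill the last 13 k$ with part of Lab W: 13/15 of it earns 52.
Total value = 96.

96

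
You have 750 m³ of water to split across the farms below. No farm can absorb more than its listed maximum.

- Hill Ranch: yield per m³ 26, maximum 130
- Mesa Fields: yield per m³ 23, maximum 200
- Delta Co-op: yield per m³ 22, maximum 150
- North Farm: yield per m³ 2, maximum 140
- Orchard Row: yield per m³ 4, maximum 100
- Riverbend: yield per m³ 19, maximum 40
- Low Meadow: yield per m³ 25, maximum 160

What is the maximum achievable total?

Rank by yield per m³: Hill Ranch 26 > Low Meadow 25 > Mesa Fields 23 > Delta Co-op 22 > Riverbend 19 > Orchard Row 4 > North Farm 2.
Hill Ranch takes 130 to reach its cap of 130 ; 620 left.
Give Low Meadow 160 to hit its cap of 160 ; 460 left.
Mesa Fields: +200 to 200 (cap) ; 260 left.
Delta Co-op: +150 to 150 (cap) ; 110 left.
Riverbend takes 40 to reach its cap of 40 ; 70 left.
Orchard Row: +70 (room for 100) → 70. Pool exhausted.
Total = 26×130 + 23×200 + 22×150 + 4×70 + 19×40 + 25×160 = 16320.

16320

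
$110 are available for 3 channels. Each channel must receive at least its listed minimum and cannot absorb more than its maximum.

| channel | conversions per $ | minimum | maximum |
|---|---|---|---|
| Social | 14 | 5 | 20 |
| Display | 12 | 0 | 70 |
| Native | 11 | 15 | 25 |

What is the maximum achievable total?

Meeting every minimum uses 5+0+15 = 20 $, leaving 90.
Highest conversions per $ first: Social 14 > Display 12 > Native 11.
Give Social 15 more to hit its cap of 20 → 75 left.
Display takes 70 more to reach its cap of 70 → 5 left.
Native: +5 (room for 10) → 20. Pool exhausted.
Total = 14×20 + 12×70 + 11×20 = 1340.

1340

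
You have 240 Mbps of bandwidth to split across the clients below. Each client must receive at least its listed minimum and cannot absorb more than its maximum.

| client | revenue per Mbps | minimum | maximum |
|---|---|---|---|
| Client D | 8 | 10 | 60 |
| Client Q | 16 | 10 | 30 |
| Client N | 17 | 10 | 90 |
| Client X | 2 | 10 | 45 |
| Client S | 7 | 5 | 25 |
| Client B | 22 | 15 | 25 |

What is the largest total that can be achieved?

Meeting every minimum uses 10+10+10+10+5+15 = 60 Mbps, leaving 180.
Rank by revenue per Mbps: Client B 22 > Client N 17 > Client Q 16 > Client D 8 > Client S 7 > Client X 2.
Client B: +10 to 25 (cap) — 170 left.
Client N takes 80 more to reach its cap of 90 — 90 left.
Client Q: +20 to 30 (cap) — 70 left.
Give Client D 50 more to hit its cap of 60 — 20 left.
Client S: +20 to 25 (cap) — 0 left.
Total = 8×60 + 16×30 + 17×90 + 2×10 + 7×25 + 22×25 = 3235.

3235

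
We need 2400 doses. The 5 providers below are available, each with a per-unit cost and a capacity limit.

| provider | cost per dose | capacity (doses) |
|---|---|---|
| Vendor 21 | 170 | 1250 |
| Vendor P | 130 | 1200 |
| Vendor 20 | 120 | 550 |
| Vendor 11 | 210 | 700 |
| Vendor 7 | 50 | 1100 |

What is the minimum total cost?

218500

Cheapest first:
Take 1100 from Vendor 7 at 50 — need 1300 more.
Take 550 from Vendor 20 at 120 — need 750 more.
Vendor P (130): take the remaining 750 — done.
Vendor 21, Vendor 11: unused.
Cost = 1100×50 + 550×120 + 750×130 = 218500.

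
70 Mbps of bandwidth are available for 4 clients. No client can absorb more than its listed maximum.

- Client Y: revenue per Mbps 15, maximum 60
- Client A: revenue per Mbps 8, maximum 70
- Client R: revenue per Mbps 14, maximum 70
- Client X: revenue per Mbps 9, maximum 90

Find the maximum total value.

Order the clients by revenue per Mbps: Client Y 15 > Client R 14 > Client X 9 > Client A 8.
Client Y: +60 to 60 (cap) ; 10 left.
Only 10 left; Client R takes them to reach 10.
Total = 15×60 + 14×10 = 1040.

1040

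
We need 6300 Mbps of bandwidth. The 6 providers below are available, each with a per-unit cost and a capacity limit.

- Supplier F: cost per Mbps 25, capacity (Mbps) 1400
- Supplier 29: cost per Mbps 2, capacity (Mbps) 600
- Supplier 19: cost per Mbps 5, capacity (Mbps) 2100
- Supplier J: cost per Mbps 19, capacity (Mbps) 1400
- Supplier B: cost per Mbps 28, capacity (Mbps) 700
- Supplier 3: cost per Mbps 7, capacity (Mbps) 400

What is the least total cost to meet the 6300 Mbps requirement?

Cheapest first:
Take 600 from Supplier 29 at 2 ; need 5700 more.
Supplier 19 at 5: take all 2100 Mbps ; 3600 still needed.
Take 400 from Supplier 3 at 7 ; need 3200 more.
Supplier J (19): use full 1400 ; 1800 Mbps to go.
Take 1400 from Supplier F at 25 ; need 400 more.
Take 400 from Supplier B at 28 to finish.
Cost = 600×2 + 2100×5 + 400×7 + 1400×19 + 1400×25 + 400×28 = 87300.

87300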